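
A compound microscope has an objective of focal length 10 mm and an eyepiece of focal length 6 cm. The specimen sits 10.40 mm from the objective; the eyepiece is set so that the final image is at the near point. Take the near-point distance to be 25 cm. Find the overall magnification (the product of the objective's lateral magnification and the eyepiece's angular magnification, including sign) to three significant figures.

-129

Convert to cm: f_obj = 10 mm = 1 cm; d_o = 10.40 mm = 1.04 cm.
Objective: 1/d_i = 1/f_obj - 1/d_o = 1/1 - 1/1.04 = 0.03846 cm^-1, so d_i = 26.000 cm.
m_obj = -d_i/d_o = -26.000/1.04 = -25.000.
Eyepiece angular magnification (image at near point): M_eye = 1 + D/f_e = 1 + 25/6 = 5.167.
Overall M = m_obj x M_eye = (-25.000)(5.167) = -129.17.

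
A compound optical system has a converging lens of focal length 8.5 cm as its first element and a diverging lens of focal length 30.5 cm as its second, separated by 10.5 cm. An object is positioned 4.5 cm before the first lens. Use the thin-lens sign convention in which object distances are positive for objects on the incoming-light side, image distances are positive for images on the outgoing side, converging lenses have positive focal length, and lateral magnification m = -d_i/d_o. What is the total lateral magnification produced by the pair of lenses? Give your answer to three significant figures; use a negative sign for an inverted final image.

1.28

First lens: d_i1 = 1/(1/8.5 - 1/4.5) = -9.563 cm.
m_1 = -(-9.563)/4.5 = 2.1250.
The intermediate image is virtual, 9.563 cm to the left of lens 1, so d_o2 = L - d_i1 = 10.5 - (-9.563) = 20.062 cm.
Second lens: d_i2 = 1/(1/(-30.5) - 1/(20.062)) = -12.102 cm.
m_2 = -(-12.102)/(20.062) = 0.6032.
Overall magnification: m = m_1 m_2 = 1.2818.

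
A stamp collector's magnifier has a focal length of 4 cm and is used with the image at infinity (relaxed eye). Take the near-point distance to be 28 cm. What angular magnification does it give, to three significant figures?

7.00

M = D/f = 28/4 = 7.000.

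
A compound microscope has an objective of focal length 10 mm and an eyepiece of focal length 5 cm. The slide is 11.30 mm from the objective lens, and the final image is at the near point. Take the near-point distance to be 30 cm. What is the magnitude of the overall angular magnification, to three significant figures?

Convert to cm: f_obj = 10 mm = 1 cm; d_o = 11.30 mm = 1.13 cm.
Objective: 1/d_i = 1/f_obj - 1/d_o = 1/1 - 1/1.13 = 0.11504 cm^-1, so d_i = 8.692 cm.
m_obj = -d_i/d_o = -8.692/1.13 = -7.692.
Eyepiece angular magnification (image at near point): M_eye = 1 + D/f_e = 1 + 30/5 = 7.000.
Overall M = m_obj x M_eye = (-7.692)(7.000) = -53.85.
|M| = 53.85.

53.8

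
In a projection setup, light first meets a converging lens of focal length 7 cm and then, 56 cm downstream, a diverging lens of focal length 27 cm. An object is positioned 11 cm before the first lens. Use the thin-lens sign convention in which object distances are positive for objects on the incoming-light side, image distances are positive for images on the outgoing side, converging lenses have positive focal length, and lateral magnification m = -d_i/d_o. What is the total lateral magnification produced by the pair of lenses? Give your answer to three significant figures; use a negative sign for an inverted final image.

-0.741

Lens 1: 1/d_i1 = 1/f_1 - 1/d_o1 = 1/7 - 1/11 = 0.05195 cm^-1, so d_i1 = 19.250 cm.
m_1 = -(19.250)/11 = -1.7500.
That image sits 36.750 cm in front of the second lens, so d_o2 = 36.750 cm.
Lens 2: 1/d_i2 = 1/f_2 - 1/d_o2 = 1/(-27) - 1/(36.750) = -0.06425 cm^-1, so d_i2 = -15.565 cm.
m_2 = -(-15.565)/(36.750) = 0.4235.
Overall magnification: m = m_1 m_2 = -0.7412.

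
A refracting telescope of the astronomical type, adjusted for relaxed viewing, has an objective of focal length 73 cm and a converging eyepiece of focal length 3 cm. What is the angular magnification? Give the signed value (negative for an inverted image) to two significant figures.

-24

M = -f_obj/f_eye = -73/(3) = -24.333.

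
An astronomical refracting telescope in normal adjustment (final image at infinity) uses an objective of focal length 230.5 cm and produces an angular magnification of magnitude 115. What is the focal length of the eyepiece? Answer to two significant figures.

2.0 cm

|M| = f_obj/f_eye, so f_eye = f_obj/|M| = 230.5/115.0 = 2.004 cm.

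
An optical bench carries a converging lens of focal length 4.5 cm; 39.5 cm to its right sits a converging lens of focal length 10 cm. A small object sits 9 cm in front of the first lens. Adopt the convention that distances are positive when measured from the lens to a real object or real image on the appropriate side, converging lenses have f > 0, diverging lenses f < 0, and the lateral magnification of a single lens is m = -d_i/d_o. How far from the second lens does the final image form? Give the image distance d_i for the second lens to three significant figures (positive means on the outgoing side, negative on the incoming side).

14.9 cm

Lens 1: 1/d_i1 = 1/f_1 - 1/d_o1 = 1/4.5 - 1/9 = 0.11111 cm^-1, so d_i1 = 9.000 cm.
The intermediate image is 9.000 cm to the right of lens 1, so d_o2 = L - d_i1 = 39.5 - 9.000 = 30.500 cm.
Lens 2: 1/d_i2 = 1/f_2 - 1/d_o2 = 1/10 - 1/(30.500) = 0.06721 cm^-1, so d_i2 = 14.878 cm.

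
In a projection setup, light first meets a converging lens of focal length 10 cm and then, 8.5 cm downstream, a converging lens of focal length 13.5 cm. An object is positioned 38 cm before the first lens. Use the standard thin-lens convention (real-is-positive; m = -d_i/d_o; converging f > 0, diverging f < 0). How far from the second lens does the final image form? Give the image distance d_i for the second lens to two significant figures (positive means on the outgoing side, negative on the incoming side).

3.7 cm

Applying the thin-lens equation to the first lens, 1/10 = 1/38 + 1/d_i1, which gives d_i1 = 13.571 cm.
Since 13.571 cm > 8.5 cm, the first image lies past the second lens and serves as a virtual object: d_o2 = L - d_i1 = -5.071 cm.
Applying the thin-lens equation again with f_2 = 13.5 cm and d_o2 = -5.071 cm gives d_i2 = 3.687 cm.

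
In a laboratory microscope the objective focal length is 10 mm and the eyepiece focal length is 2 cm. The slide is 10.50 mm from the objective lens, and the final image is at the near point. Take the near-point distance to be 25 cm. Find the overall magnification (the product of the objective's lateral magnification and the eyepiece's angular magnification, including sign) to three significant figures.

-270

Convert to cm: f_obj = 10 mm = 1 cm; d_o = 10.50 mm = 1.05 cm.
Objective: 1/d_i = 1/f_obj - 1/d_o = 1/1 - 1/1.05 = 0.04762 cm^-1, so d_i = 21.000 cm.
m_obj = -d_i/d_o = -21.000/1.05 = -20.000.
Eyepiece angular magnification (image at near point): M_eye = 1 + D/f_e = 1 + 25/2 = 13.500.
Overall M = m_obj x M_eye = (-20.000)(13.500) = -270.00.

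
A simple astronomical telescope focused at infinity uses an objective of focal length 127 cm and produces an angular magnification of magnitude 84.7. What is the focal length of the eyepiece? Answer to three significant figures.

|M| = f_obj/f_eye, so f_eye = f_obj/|M| = 127/84.7 = 1.499 cm.

1.50 cm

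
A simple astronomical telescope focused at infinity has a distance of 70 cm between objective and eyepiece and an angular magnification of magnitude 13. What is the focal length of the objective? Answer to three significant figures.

In normal adjustment the tube length equals f_obj + f_eye and |M| = f_obj/f_eye.
So f_obj = 13 f_eye and 13 f_eye + f_eye = 70 cm, giving f_eye = 70/14 = 5.000 cm and f_obj = 65.000 cm.

65.0 cm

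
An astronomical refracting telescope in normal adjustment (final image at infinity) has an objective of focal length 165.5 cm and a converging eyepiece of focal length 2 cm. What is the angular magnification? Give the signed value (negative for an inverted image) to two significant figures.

M = -f_obj/f_eye = -165.5/(2) = -82.750.

-83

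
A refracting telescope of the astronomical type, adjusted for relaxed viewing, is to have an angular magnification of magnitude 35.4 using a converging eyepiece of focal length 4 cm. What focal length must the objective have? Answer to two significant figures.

140 cm

|M| = f_obj/|f_eye|, so f_obj = |M| x |f_eye| = 35.4 x 4 = 141.600 cm.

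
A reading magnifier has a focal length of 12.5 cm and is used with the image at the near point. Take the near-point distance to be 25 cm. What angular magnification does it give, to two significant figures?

3.0

M = 1 + D/f = 1 + 25/12.5 = 3.000.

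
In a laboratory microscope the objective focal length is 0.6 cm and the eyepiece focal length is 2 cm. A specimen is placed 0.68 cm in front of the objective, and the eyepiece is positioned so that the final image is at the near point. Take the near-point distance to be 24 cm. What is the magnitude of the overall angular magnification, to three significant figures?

97.5

Objective: 1/d_i = 1/f_obj - 1/d_o = 1/0.6 - 1/0.68 = 0.19608 cm^-1, so d_i = 5.100 cm.
m_obj = -d_i/d_o = -5.100/0.68 = -7.500.
Eyepiece angular magnification (image at near point): M_eye = 1 + D/f_e = 1 + 24/2 = 13.000.
Overall M = m_obj x M_eye = (-7.500)(13.000) = -97.50.
|M| = 97.50.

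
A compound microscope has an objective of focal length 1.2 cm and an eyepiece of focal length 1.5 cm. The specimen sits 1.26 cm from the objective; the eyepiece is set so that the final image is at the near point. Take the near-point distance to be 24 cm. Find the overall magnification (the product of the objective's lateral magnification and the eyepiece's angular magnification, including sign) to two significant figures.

Objective: 1/d_i = 1/f_obj - 1/d_o = 1/1.2 - 1/1.26 = 0.03968 cm^-1, so d_i = 25.200 cm.
m_obj = -d_i/d_o = -25.200/1.26 = -20.000.
Eyepiece angular magnification (image at near point): M_eye = 1 + D/f_e = 1 + 24/1.5 = 17.000.
Overall M = m_obj x M_eye = (-20.000)(17.000) = -340.00.

-340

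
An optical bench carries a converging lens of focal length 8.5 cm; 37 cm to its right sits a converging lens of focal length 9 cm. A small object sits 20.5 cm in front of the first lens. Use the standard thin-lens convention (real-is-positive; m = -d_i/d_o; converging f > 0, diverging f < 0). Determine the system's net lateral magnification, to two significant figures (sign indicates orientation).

Applying the thin-lens equation to the first lens, 1/8.5 = 1/20.5 + 1/d_i1, which gives d_i1 = 14.521 cm.
Its lateral magnification is m_1 = -d_i1/d_o1 = -(14.521)/20.5 = -0.7083.
That image sits 22.479 cm in front of the second lens, so d_o2 = 22.479 cm.
Applying the thin-lens equation again with f_2 = 9 cm and d_o2 = 22.479 cm gives d_i2 = 15.009 cm.
m_2 = -(15.009)/(22.479) = -0.6677.
Total m = m_1 x m_2 = (-0.7083)(-0.6677) = 0.4730.

0.47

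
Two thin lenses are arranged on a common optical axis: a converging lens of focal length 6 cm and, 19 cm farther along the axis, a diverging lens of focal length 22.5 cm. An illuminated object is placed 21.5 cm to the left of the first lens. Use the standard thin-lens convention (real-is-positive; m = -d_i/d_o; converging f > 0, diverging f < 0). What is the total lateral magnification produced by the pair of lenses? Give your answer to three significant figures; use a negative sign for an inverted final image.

-0.263

First lens: d_i1 = 1/(1/6 - 1/21.5) = 8.323 cm.
m_1 = -(8.323)/21.5 = -0.3871.
Object distance for lens 2: d_o2 = 19 - 8.323 = 10.677 cm.
Second lens: d_i2 = 1/(1/(-22.5) - 1/(10.677)) = -7.241 cm.
m_2 = -(-7.241)/(10.677) = 0.6782.
The system's lateral magnification is m_1 m_2 = (-0.3871)(0.6782) = -0.2625.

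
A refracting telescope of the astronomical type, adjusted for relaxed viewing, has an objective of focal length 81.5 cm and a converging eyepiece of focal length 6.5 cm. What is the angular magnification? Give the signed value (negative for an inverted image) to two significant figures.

-13

M = -f_obj/f_eye = -81.5/(6.5) = -12.538.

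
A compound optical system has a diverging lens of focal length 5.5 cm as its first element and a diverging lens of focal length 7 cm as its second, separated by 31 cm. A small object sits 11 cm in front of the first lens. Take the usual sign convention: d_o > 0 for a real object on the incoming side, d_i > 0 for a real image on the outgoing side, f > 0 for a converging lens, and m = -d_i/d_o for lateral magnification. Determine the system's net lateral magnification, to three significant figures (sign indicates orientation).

First lens: d_i1 = 1/(1/(-5.5) - 1/11) = -3.667 cm.
m_1 = -(-3.667)/11 = 0.3333.
The intermediate image is virtual, 3.667 cm to the left of lens 1, so d_o2 = L - d_i1 = 31 - (-3.667) = 34.667 cm.
Second lens: d_i2 = 1/(1/(-7) - 1/(34.667)) = -5.824 cm.
m_2 = -(-5.824)/(34.667) = 0.1680.
The system's lateral magnification is m_1 m_2 = (0.3333)(0.1680) = 0.0560.

0.0560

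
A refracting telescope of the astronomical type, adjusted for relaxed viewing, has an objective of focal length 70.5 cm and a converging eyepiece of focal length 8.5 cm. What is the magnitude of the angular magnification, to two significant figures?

8.3

|M| = f_obj/|f_eye| = 70.5/8.5 = 8.294.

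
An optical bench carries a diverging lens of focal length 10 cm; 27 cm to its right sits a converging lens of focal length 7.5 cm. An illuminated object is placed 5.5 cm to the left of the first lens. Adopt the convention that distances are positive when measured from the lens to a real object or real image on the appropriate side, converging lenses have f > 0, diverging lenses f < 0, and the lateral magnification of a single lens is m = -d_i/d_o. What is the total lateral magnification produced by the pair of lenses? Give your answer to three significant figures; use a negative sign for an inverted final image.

Lens 1: 1/d_i1 = 1/f_1 - 1/d_o1 = 1/(-10) - 1/5.5 = -0.28182 cm^-1, so d_i1 = -3.548 cm.
m_1 = -(-3.548)/5.5 = 0.6452.
With d_i1 < 0 the first image is virtual and lies on the object side; the object distance for lens 2 is d_o2 = 27 - (-3.548) = 30.548 cm.
Lens 2: 1/d_i2 = 1/f_2 - 1/d_o2 = 1/7.5 - 1/(30.548) = 0.10060 cm^-1, so d_i2 = 9.941 cm.
m_2 = -(9.941)/(30.548) = -0.3254.
Overall magnification: m = m_1 m_2 = -0.2099.

-0.210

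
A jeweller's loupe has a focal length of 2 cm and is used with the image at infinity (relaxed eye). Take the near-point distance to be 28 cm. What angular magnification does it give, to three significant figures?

14.0

M = D/f = 28/2 = 14.000.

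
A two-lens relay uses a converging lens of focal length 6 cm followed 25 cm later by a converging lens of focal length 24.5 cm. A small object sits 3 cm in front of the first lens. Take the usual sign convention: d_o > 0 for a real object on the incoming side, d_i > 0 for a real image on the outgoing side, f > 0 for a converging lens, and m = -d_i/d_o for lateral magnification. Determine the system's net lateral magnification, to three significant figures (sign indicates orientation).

Applying the thin-lens equation to the first lens, 1/6 = 1/3 + 1/d_i1, which gives d_i1 = -6.000 cm.
Its lateral magnification is m_1 = -d_i1/d_o1 = -(-6.000)/3 = 2.0000.
With d_i1 < 0 the first image is virtual and lies on the object side; the object distance for lens 2 is d_o2 = 25 - (-6.000) = 31.000 cm.
Applying the thin-lens equation again with f_2 = 24.5 cm and d_o2 = 31.000 cm gives d_i2 = 116.846 cm.
m_2 = -(116.846)/(31.000) = -3.7692.
Total m = m_1 x m_2 = (2.0000)(-3.7692) = -7.5385.

-7.54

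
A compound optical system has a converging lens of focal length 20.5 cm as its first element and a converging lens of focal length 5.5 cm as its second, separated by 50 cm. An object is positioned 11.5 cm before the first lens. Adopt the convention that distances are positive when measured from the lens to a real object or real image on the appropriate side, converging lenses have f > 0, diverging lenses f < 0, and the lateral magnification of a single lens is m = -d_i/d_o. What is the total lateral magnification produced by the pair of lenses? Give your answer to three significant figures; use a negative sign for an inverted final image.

First lens: d_i1 = 1/(1/20.5 - 1/11.5) = -26.194 cm.
m_1 = -(-26.194)/11.5 = 2.2778.
The intermediate image is virtual, 26.194 cm to the left of lens 1, so d_o2 = L - d_i1 = 50 - (-26.194) = 76.194 cm.
Second lens: d_i2 = 1/(1/5.5 - 1/(76.194)) = 5.928 cm.
m_2 = -(5.928)/(76.194) = -0.0778.
Total m = m_1 x m_2 = (2.2778)(-0.0778) = -0.1772.

-0.177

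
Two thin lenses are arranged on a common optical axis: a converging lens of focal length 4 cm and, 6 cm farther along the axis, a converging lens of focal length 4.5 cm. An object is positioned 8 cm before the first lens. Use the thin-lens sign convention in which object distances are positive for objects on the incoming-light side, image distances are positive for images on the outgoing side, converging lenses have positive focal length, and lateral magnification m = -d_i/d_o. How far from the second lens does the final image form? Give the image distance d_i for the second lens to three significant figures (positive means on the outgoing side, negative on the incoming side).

Applying the thin-lens equation to the first lens, 1/4 = 1/8 + 1/d_i1, which gives d_i1 = 8.000 cm.
Since 8.000 cm > 6 cm, the first image lies past the second lens and serves as a virtual object: d_o2 = L - d_i1 = -2.000 cm.
Applying the thin-lens equation again with f_2 = 4.5 cm and d_o2 = -2.000 cm gives d_i2 = 1.385 cm.

1.38 cm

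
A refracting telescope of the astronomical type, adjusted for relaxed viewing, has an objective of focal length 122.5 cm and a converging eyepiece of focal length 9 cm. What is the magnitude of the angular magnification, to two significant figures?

14

|M| = f_obj/|f_eye| = 122.5/9 = 13.611.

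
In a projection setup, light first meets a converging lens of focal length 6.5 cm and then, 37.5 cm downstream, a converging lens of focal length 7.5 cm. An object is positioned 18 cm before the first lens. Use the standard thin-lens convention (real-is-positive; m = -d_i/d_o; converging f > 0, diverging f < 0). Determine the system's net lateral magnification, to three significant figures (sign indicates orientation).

0.214

First lens: d_i1 = 1/(1/6.5 - 1/18) = 10.174 cm.
m_1 = -(10.174)/18 = -0.5652.
The intermediate image is 10.174 cm to the right of lens 1, so d_o2 = L - d_i1 = 37.5 - 10.174 = 27.326 cm.
Second lens: d_i2 = 1/(1/7.5 - 1/(27.326)) = 10.337 cm.
m_2 = -(10.337)/(27.326) = -0.3783.
Overall magnification: m = m_1 m_2 = 0.2138.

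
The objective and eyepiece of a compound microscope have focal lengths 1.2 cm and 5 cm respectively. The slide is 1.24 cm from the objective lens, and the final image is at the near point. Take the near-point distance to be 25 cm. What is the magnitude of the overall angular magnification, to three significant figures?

180

Objective: 1/d_i = 1/f_obj - 1/d_o = 1/1.2 - 1/1.24 = 0.02688 cm^-1, so d_i = 37.200 cm.
m_obj = -d_i/d_o = -37.200/1.24 = -30.000.
Eyepiece angular magnification (image at near point): M_eye = 1 + D/f_e = 1 + 25/5 = 6.000.
Overall M = m_obj x M_eye = (-30.000)(6.000) = -180.00.
|M| = 180.00.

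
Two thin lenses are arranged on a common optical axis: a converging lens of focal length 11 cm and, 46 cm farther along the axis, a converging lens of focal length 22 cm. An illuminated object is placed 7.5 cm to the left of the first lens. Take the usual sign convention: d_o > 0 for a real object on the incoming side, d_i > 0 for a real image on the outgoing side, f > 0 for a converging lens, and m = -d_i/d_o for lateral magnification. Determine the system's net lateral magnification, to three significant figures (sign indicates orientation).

-1.45

First lens: d_i1 = 1/(1/11 - 1/7.5) = -23.571 cm.
m_1 = -(-23.571)/7.5 = 3.1429.
With d_i1 < 0 the first image is virtual and lies on the object side; the object distance for lens 2 is d_o2 = 46 - (-23.571) = 69.571 cm.
Second lens: d_i2 = 1/(1/22 - 1/(69.571)) = 32.174 cm.
m_2 = -(32.174)/(69.571) = -0.4625.
Total m = m_1 x m_2 = (3.1429)(-0.4625) = -1.4535.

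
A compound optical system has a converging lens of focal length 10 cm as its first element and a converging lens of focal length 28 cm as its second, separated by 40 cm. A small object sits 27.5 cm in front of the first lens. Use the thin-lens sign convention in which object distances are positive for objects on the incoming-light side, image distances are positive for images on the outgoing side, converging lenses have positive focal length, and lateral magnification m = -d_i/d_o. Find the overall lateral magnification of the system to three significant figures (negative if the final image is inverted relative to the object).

First lens: d_i1 = 1/(1/10 - 1/27.5) = 15.714 cm.
m_1 = -(15.714)/27.5 = -0.5714.
Object distance for lens 2: d_o2 = 40 - 15.714 = 24.286 cm.
Second lens: d_i2 = 1/(1/28 - 1/(24.286)) = -183.077 cm.
m_2 = -(-183.077)/(24.286) = 7.5385.
Overall magnification: m = m_1 m_2 = -4.3077.

-4.31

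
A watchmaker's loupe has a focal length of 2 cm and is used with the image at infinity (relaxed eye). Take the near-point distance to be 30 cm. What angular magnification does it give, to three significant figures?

15.0

M = D/f = 30/2 = 15.000.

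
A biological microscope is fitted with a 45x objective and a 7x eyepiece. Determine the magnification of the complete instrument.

315

The overall magnification of a compound microscope is the product of the objective and eyepiece magnifications:
M = M_obj x M_eye = 45 x 7 = 315.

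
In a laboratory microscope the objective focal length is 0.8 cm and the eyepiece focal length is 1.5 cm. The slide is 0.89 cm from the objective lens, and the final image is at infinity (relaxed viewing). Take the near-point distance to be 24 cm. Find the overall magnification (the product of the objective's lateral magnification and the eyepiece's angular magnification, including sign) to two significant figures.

Objective: 1/d_i = 1/f_obj - 1/d_o = 1/0.8 - 1/0.89 = 0.12640 cm^-1, so d_i = 7.911 cm.
m_obj = -d_i/d_o = -7.911/0.89 = -8.889.
Eyepiece angular magnification (image at infinity): M_eye = D/f_e = 24/1.5 = 16.000.
Overall M = m_obj x M_eye = (-8.889)(16.000) = -142.22.

-140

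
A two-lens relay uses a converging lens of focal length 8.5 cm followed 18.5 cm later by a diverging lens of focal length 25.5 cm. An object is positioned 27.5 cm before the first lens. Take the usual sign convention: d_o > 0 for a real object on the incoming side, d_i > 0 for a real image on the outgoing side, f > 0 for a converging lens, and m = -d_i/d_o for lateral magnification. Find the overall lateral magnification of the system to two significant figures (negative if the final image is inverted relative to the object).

First lens: d_i1 = 1/(1/8.5 - 1/27.5) = 12.303 cm.
m_1 = -(12.303)/27.5 = -0.4474.
That image sits 6.197 cm in front of the second lens, so d_o2 = 6.197 cm.
Second lens: d_i2 = 1/(1/(-25.5) - 1/(6.197)) = -4.986 cm.
m_2 = -(-4.986)/(6.197) = 0.8045.
Total m = m_1 x m_2 = (-0.4474)(0.8045) = -0.3599.

-0.36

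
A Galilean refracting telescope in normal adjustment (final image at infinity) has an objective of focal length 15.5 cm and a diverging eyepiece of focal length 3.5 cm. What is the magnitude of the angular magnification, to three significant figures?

4.43

|M| = f_obj/|f_eye| = 15.5/3.5 = 4.429.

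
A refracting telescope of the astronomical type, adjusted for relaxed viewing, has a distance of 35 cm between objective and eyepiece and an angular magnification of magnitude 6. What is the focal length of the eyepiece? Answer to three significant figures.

5.00 cm

In normal adjustment the tube length equals f_obj + f_eye and |M| = f_obj/f_eye.
So f_obj = 6 f_eye and 6 f_eye + f_eye = 35 cm, giving f_eye = 35/7 = 5.000 cm and f_obj = 30.000 cm.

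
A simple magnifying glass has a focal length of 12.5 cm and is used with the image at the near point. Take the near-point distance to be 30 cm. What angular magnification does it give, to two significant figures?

3.4

M = 1 + D/f = 1 + 30/12.5 = 3.400.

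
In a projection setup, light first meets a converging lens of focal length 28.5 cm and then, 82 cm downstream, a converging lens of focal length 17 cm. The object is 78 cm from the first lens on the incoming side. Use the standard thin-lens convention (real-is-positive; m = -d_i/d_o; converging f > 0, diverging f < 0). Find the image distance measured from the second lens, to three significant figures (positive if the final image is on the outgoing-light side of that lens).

31.4 cm

Lens 1: 1/d_i1 = 1/f_1 - 1/d_o1 = 1/28.5 - 1/78 = 0.02227 cm^-1, so d_i1 = 44.909 cm.
Object distance for lens 2: d_o2 = 82 - 44.909 = 37.091 cm.
Lens 2: 1/d_i2 = 1/f_2 - 1/d_o2 = 1/17 - 1/(37.091) = 0.03186 cm^-1, so d_i2 = 31.385 cm.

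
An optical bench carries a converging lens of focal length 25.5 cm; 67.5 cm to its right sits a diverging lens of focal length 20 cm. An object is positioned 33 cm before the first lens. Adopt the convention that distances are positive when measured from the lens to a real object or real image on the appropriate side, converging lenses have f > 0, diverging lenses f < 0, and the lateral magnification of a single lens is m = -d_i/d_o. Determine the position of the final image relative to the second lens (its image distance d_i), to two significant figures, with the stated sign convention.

Applying the thin-lens equation to the first lens, 1/25.5 = 1/33 + 1/d_i1, which gives d_i1 = 112.200 cm.
This image would form 112.200 cm past lens 1, i.e. 44.700 cm beyond lens 2, so it is a virtual object for lens 2: d_o2 = 67.5 - 112.200 = -44.700 cm.
Applying the thin-lens equation again with f_2 = -20 cm and d_o2 = -44.700 cm gives d_i2 = -36.194 cm.

-36 cm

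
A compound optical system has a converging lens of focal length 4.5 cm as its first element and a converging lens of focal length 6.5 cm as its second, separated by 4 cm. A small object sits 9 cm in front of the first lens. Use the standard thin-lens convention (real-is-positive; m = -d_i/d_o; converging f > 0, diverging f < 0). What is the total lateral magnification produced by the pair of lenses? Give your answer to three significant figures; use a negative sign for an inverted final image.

-0.565

Lens 1: 1/d_i1 = 1/f_1 - 1/d_o1 = 1/4.5 - 1/9 = 0.11111 cm^-1, so d_i1 = 9.000 cm.
m_1 = -(9.000)/9 = -1.0000.
This image would form 9.000 cm past lens 1, i.e. 5.000 cm beyond lens 2, so it is a virtual object for lens 2: d_o2 = 4 - 9.000 = -5.000 cm.
Lens 2: 1/d_i2 = 1/f_2 - 1/d_o2 = 1/6.5 - 1/(-5.000) = 0.35385 cm^-1, so d_i2 = 2.826 cm.
m_2 = -(2.826)/(-5.000) = 0.5652.
Overall magnification: m = m_1 m_2 = -0.5652.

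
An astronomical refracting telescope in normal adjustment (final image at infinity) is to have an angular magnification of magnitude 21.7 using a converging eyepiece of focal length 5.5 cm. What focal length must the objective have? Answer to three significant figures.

|M| = f_obj/|f_eye|, so f_obj = |M| x |f_eye| = 21.7 x 5.5 = 119.350 cm.

119 cm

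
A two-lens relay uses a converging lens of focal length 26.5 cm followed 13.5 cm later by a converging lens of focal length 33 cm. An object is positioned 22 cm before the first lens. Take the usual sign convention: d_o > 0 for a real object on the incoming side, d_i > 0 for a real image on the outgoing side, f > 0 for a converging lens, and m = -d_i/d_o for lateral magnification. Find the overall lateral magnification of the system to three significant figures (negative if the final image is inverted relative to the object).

-1.77

First lens: d_i1 = 1/(1/26.5 - 1/22) = -129.556 cm.
m_1 = -(-129.556)/22 = 5.8889.
With d_i1 < 0 the first image is virtual and lies on the object side; the object distance for lens 2 is d_o2 = 13.5 - (-129.556) = 143.056 cm.
Second lens: d_i2 = 1/(1/33 - 1/(143.056)) = 42.895 cm.
m_2 = -(42.895)/(143.056) = -0.2998.
Overall magnification: m = m_1 m_2 = -1.7658.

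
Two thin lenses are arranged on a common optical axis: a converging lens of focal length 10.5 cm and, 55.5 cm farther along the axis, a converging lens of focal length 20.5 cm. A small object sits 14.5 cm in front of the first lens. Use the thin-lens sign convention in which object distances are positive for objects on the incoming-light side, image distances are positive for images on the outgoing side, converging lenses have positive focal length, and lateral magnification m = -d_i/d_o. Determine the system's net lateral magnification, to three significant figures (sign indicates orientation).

Lens 1: 1/d_i1 = 1/f_1 - 1/d_o1 = 1/10.5 - 1/14.5 = 0.02627 cm^-1, so d_i1 = 38.063 cm.
m_1 = -(38.063)/14.5 = -2.6250.
That image sits 17.437 cm in front of the second lens, so d_o2 = 17.437 cm.
Lens 2: 1/d_i2 = 1/f_2 - 1/d_o2 = 1/20.5 - 1/(17.437) = -0.00857 cm^-1, so d_i2 = -116.724 cm.
m_2 = -(-116.724)/(17.437) = 6.6939.
Overall magnification: m = m_1 m_2 = -17.5714.

-17.6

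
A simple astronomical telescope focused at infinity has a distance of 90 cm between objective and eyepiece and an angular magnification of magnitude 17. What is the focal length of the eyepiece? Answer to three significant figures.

In normal adjustment the tube length equals f_obj + f_eye and |M| = f_obj/f_eye.
So f_obj = 17 f_eye and 17 f_eye + f_eye = 90 cm, giving f_eye = 90/18 = 5.000 cm and f_obj = 85.000 cm.

5.00 cm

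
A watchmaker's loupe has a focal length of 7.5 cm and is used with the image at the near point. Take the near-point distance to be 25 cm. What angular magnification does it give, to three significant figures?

4.33

M = 1 + D/f = 1 + 25/7.5 = 4.333.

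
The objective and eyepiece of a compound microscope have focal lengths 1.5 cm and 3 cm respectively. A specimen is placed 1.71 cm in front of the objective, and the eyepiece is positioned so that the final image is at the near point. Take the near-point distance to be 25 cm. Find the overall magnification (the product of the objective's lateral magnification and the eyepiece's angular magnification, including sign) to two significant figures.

-67

Objective: 1/d_i = 1/f_obj - 1/d_o = 1/1.5 - 1/1.71 = 0.08187 cm^-1, so d_i = 12.214 cm.
m_obj = -d_i/d_o = -12.214/1.71 = -7.143.
Eyepiece angular magnification (image at near point): M_eye = 1 + D/f_e = 1 + 25/3 = 9.333.
Overall M = m_obj x M_eye = (-7.143)(9.333) = -66.67.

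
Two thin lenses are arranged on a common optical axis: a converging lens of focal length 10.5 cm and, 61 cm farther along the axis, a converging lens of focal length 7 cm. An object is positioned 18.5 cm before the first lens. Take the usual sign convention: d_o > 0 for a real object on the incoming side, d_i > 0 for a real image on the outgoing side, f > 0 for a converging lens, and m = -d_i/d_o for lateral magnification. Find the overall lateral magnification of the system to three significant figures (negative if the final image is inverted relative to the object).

0.309

Lens 1: 1/d_i1 = 1/f_1 - 1/d_o1 = 1/10.5 - 1/18.5 = 0.04118 cm^-1, so d_i1 = 24.281 cm.
m_1 = -(24.281)/18.5 = -1.3125.
That image sits 36.719 cm in front of the second lens, so d_o2 = 36.719 cm.
Lens 2: 1/d_i2 = 1/f_2 - 1/d_o2 = 1/7 - 1/(36.719) = 0.11562 cm^-1, so d_i2 = 8.649 cm.
m_2 = -(8.649)/(36.719) = -0.2355.
Total m = m_1 x m_2 = (-1.3125)(-0.2355) = 0.3091.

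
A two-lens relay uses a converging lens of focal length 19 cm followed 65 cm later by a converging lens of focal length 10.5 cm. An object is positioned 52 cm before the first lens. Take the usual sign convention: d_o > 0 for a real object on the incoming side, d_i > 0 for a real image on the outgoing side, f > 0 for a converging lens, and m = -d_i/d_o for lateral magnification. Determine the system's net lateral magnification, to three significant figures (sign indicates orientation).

First lens: d_i1 = 1/(1/19 - 1/52) = 29.939 cm.
m_1 = -(29.939)/52 = -0.5758.
That image sits 35.061 cm in front of the second lens, so d_o2 = 35.061 cm.
Second lens: d_i2 = 1/(1/10.5 - 1/(35.061)) = 14.989 cm.
m_2 = -(14.989)/(35.061) = -0.4275.
Total m = m_1 x m_2 = (-0.5758)(-0.4275) = 0.2461.

0.246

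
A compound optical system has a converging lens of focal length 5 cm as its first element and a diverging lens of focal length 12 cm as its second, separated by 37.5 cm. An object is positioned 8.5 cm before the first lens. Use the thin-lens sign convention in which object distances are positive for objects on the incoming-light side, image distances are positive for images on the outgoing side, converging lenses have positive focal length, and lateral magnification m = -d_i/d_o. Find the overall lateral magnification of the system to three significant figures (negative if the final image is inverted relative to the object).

-0.459

Applying the thin-lens equation to the first lens, 1/5 = 1/8.5 + 1/d_i1, which gives d_i1 = 12.143 cm.
Its lateral magnification is m_1 = -d_i1/d_o1 = -(12.143)/8.5 = -1.4286.
That image sits 25.357 cm in front of the second lens, so d_o2 = 25.357 cm.
Applying the thin-lens equation again with f_2 = -12 cm and d_o2 = 25.357 cm gives d_i2 = -8.145 cm.
m_2 = -(-8.145)/(25.357) = 0.3212.
Total m = m_1 x m_2 = (-1.4286)(0.3212) = -0.4589.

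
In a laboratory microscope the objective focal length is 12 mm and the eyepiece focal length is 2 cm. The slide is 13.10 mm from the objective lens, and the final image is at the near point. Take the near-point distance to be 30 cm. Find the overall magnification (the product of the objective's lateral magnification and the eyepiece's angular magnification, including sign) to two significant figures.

Convert to cm: f_obj = 12 mm = 1.2 cm; d_o = 13.10 mm = 1.31 cm.
Objective: 1/d_i = 1/f_obj - 1/d_o = 1/1.2 - 1/1.31 = 0.06997 cm^-1, so d_i = 14.291 cm.
m_obj = -d_i/d_o = -14.291/1.31 = -10.909.
Eyepiece angular magnification (image at near point): M_eye = 1 + D/f_e = 1 + 30/2 = 16.000.
Overall M = m_obj x M_eye = (-10.909)(16.000) = -174.55.

-170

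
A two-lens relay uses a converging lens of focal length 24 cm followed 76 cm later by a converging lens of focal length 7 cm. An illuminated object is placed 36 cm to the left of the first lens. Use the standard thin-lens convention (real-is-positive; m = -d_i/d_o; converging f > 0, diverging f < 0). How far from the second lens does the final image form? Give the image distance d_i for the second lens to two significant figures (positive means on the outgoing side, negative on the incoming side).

-9.3 cm

Lens 1: 1/d_i1 = 1/f_1 - 1/d_o1 = 1/24 - 1/36 = 0.01389 cm^-1, so d_i1 = 72.000 cm.
Object distance for lens 2: d_o2 = 76 - 72.000 = 4.000 cm.
Lens 2: 1/d_i2 = 1/f_2 - 1/d_o2 = 1/7 - 1/(4.000) = -0.10714 cm^-1, so d_i2 = -9.333 cm.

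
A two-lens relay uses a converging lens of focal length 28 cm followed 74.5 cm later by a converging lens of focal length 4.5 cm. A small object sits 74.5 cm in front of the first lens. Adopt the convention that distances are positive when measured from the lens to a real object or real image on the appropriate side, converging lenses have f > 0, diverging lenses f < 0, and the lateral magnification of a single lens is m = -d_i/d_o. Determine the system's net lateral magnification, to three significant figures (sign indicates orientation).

Applying the thin-lens equation to the first lens, 1/28 = 1/74.5 + 1/d_i1, which gives d_i1 = 44.860 cm.
Its lateral magnification is m_1 = -d_i1/d_o1 = -(44.860)/74.5 = -0.6022.
Object distance for lens 2: d_o2 = 74.5 - 44.860 = 29.640 cm.
Applying the thin-lens equation again with f_2 = 4.5 cm and d_o2 = 29.640 cm gives d_i2 = 5.305 cm.
m_2 = -(5.305)/(29.640) = -0.1790.
The system's lateral magnification is m_1 m_2 = (-0.6022)(-0.1790) = 0.1078.

0.108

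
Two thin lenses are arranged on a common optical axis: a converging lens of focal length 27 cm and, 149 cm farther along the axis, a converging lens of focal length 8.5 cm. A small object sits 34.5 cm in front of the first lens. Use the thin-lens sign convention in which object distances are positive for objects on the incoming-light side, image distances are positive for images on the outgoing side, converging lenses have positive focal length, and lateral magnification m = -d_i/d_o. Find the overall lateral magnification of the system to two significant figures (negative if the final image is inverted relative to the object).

Applying the thin-lens equation to the first lens, 1/27 = 1/34.5 + 1/d_i1, which gives d_i1 = 124.200 cm.
Its lateral magnification is m_1 = -d_i1/d_o1 = -(124.200)/34.5 = -3.6000.
That image sits 24.800 cm in front of the second lens, so d_o2 = 24.800 cm.
Applying the thin-lens equation again with f_2 = 8.5 cm and d_o2 = 24.800 cm gives d_i2 = 12.933 cm.
m_2 = -(12.933)/(24.800) = -0.5215.
Total m = m_1 x m_2 = (-3.6000)(-0.5215) = 1.8773.

1.9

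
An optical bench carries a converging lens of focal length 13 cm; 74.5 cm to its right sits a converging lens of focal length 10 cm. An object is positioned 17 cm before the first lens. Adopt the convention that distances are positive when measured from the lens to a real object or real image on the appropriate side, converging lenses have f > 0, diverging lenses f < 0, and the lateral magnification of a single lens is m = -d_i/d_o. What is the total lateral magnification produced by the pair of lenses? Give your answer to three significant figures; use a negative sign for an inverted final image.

Applying the thin-lens equation to the first lens, 1/13 = 1/17 + 1/d_i1, which gives d_i1 = 55.250 cm.
Its lateral magnification is m_1 = -d_i1/d_o1 = -(55.250)/17 = -3.2500.
That image sits 19.250 cm in front of the second lens, so d_o2 = 19.250 cm.
Applying the thin-lens equation again with f_2 = 10 cm and d_o2 = 19.250 cm gives d_i2 = 20.811 cm.
m_2 = -(20.811)/(19.250) = -1.0811.
Total m = m_1 x m_2 = (-3.2500)(-1.0811) = 3.5135.

3.51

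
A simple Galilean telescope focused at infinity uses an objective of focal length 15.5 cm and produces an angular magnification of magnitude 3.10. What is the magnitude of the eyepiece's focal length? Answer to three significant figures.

|M| = f_obj/|f_eye|, so |f_eye| = f_obj/|M| = 15.5/3.1 = 5.000 cm.
(The eyepiece is diverging, so its signed focal length is -5.000 cm.)

5.00 cm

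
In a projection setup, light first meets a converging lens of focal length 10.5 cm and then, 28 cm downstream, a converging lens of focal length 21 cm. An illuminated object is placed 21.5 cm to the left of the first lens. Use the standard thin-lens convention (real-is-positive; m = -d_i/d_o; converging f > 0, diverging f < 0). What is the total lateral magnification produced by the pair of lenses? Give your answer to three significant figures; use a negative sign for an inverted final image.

First lens: d_i1 = 1/(1/10.5 - 1/21.5) = 20.523 cm.
m_1 = -(20.523)/21.5 = -0.9545.
That image sits 7.477 cm in front of the second lens, so d_o2 = 7.477 cm.
Second lens: d_i2 = 1/(1/21 - 1/(7.477)) = -11.612 cm.
m_2 = -(-11.612)/(7.477) = 1.5529.
The system's lateral magnification is m_1 m_2 = (-0.9545)(1.5529) = -1.4824.

-1.48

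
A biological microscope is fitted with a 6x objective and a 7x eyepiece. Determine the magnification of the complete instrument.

42

The overall magnification of a compound microscope is the product of the objective and eyepiece magnifications:
M = M_obj x M_eye = 6 x 7 = 42.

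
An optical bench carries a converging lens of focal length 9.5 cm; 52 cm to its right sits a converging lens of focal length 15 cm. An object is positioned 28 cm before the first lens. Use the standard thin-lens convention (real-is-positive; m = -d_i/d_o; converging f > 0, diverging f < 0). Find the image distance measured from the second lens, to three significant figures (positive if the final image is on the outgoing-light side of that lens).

Applying the thin-lens equation to the first lens, 1/9.5 = 1/28 + 1/d_i1, which gives d_i1 = 14.378 cm.
That image sits 37.622 cm in front of the second lens, so d_o2 = 37.622 cm.
Applying the thin-lens equation again with f_2 = 15 cm and d_o2 = 37.622 cm gives d_i2 = 24.946 cm.

24.9 cm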